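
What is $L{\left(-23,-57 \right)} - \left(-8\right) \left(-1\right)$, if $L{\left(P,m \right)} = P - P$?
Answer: $-8$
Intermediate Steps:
$L{\left(P,m \right)} = 0$
$L{\left(-23,-57 \right)} - \left(-8\right) \left(-1\right) = 0 - \left(-8\right) \left(-1\right) = 0 - 8 = -8$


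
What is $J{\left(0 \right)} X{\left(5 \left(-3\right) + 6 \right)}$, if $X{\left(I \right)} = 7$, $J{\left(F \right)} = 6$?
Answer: $42$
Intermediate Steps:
$J{\left(0 \right)} X{\left(5 \left(-3\right) + 6 \right)} = 6 \cdot 7 = 42$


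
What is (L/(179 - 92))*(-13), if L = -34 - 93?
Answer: 1651/87 ≈ 18.977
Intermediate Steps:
L = -127
(L/(179 - 92))*(-13) = -127/(179 - 92)*(-13) = -127/87*(-13) = 1651/87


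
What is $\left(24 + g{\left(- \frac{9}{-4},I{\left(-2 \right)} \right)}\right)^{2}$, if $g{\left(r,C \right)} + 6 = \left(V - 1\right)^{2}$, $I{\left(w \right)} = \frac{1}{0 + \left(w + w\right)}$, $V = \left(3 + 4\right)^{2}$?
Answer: $5391684$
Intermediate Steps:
$V = 49$ ($V = 7^{2} = 49$)
$I{\left(w \right)} = \frac{1}{2 w}$ ($I{\left(w \right)} = \frac{1}{0 + 2 w} = \frac{1}{2 w}$)
$g{\left(r,C \right)} = 2298$ ($g{\left(r,C \right)} = -6 + \left(49 - 1\right)^{2} = -6 + 48^{2} = -6 + 2304 = 2298$)
$\left(24 + g{\left(- \frac{9}{-4},I{\left(-2 \right)} \right)}\right)^{2} = \left(24 + 2298\right)^{2} = 2322^{2} = 5391684$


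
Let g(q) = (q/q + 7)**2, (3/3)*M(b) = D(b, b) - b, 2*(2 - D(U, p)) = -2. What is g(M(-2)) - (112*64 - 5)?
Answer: -7099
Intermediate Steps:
D(U, p) = 3 (D(U, p) = 2 - 1/2*(-2) = 2 + 1 = 3)
M(b) = 3 - b
g(q) = 64 (g(q) = (1 + 7)**2 = 8**2 = 64)
g(M(-2)) - (112*64 - 5) = 64 - (112*64 - 5) = 64 - (7168 - 5) = 64 - 1*7163 = 64 - 7163 = -7099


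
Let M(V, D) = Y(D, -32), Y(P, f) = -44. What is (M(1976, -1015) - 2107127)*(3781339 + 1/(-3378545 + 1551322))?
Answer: -14559181088272934916/1827223 ≈ -7.9679e+12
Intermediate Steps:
M(V, D) = -44
(M(1976, -1015) - 2107127)*(3781339 + 1/(-3378545 + 1551322)) = (-44 - 2107127)*(3781339 + 1/(-3378545 + 1551322)) = -2107171*(3781339 + 1/(-1827223)) = -2107171*(3781339 - 1/1827223) = -2107171*6909349591596/1827223 = -14559181088272934916/1827223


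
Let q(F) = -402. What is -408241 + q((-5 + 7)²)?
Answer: -408643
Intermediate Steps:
-408241 + q((-5 + 7)²) = -408241 - 402 = -408643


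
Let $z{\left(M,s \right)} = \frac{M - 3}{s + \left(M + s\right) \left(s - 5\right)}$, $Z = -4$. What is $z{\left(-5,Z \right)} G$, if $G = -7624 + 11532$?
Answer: $- \frac{31264}{77} \approx -406.03$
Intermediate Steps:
$z{\left(M,s \right)} = \frac{-3 + M}{s + \left(-5 + s\right) \left(M + s\right)}$ ($z{\left(M,s \right)} = \frac{-3 + M}{s + \left(M + s\right) \left(-5 + s\right)} = \frac{-3 + M}{s + \left(-5 + s\right) \left(M + s\right)}$)
$G = 3908$
$z{\left(-5,Z \right)} G = \frac{-3 - 5}{\left(-4\right)^{2} - -25 - -16 - -20} \cdot 3908 = \frac{1}{16 + 25 + 16 + 20} \left(-8\right) 3908 = \frac{1}{77} \left(-8\right) 3908 = \left(- \frac{8}{77}\right) 3908 = - \frac{31264}{77}$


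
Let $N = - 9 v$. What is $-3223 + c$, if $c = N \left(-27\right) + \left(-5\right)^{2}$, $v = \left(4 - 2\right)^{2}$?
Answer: $-2226$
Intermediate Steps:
$v = 4$ ($v = 2^{2} = 4$)
$N = -36$ ($N = \left(-9\right) 4 = -36$)
$c = 997$ ($c = \left(-36\right) \left(-27\right) + \left(-5\right)^{2} = 972 + 25 = 997$)
$-3223 + c = -3223 + 997 = -2226$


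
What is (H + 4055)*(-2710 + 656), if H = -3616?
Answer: -901706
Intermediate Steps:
(H + 4055)*(-2710 + 656) = (-3616 + 4055)*(-2710 + 656) = 439*(-2054) = -901706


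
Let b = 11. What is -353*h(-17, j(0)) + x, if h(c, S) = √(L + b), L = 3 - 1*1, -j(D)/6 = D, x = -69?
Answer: -69 - 353*√13 ≈ -1341.8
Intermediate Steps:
j(D) = -6*D
L = 2 (L = 3 - 1 = 2)
h(c, S) = √13 (h(c, S) = √(2 + 11) = √13)
-353*h(-17, j(0)) + x = -353*√13 - 69 = -69 - 353*√13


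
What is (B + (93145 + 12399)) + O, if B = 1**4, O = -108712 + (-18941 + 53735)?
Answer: 31627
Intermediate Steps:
O = -73918 (O = -108712 + 34794 = -73918)
B = 1
(B + (93145 + 12399)) + O = (1 + (93145 + 12399)) - 73918 = (1 + 105544) - 73918 = 105545 - 73918 = 31627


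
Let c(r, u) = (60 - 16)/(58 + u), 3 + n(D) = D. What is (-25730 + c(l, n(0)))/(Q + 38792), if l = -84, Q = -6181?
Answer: -128646/163055 ≈ -0.78897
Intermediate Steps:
n(D) = -3 + D
c(r, u) = 44/(58 + u)
(-25730 + c(l, n(0)))/(Q + 38792) = (-25730 + 44/(58 + (-3 + 0)))/(-6181 + 38792) = (-25730 + 44/(58 - 3))/32611 = (-25730 + 44/55)*(1/32611) = (-25730 + 44*(1/55))*(1/32611) = (-25730 + ⅘)*(1/32611) = -128646/5*1/32611 = -128646/163055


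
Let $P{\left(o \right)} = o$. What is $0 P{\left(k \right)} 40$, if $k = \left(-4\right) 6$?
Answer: $0$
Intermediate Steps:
$k = -24$
$0 P{\left(k \right)} 40 = 0 \left(-24\right) 40 = 0 \cdot 40 = 0$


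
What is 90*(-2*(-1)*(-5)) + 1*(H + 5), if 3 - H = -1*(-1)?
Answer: -893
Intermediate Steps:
H = 2 (H = 3 - (-1)*(-1) = 3 - 1*1 = 3 - 1 = 2)
90*(-2*(-1)*(-5)) + 1*(H + 5) = 90*(-2*(-1)*(-5)) + 1*(2 + 5) = 90*(2*(-5)) + 1*7 = 90*(-10) + 7 = -900 + 7 = -893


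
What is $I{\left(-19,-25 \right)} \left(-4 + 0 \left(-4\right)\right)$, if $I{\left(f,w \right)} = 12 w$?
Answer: $1200$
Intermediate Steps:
$I{\left(-19,-25 \right)} \left(-4 + 0 \left(-4\right)\right) = 12 \left(-25\right) \left(-4 + 0 \left(-4\right)\right) = - 300 \left(-4 + 0\right) = \left(-300\right) \left(-4\right) = 1200$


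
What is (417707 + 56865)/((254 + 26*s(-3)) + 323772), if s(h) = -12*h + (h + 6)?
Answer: 6979/4780 ≈ 1.4600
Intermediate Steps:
s(h) = 6 - 11*h (s(h) = -12*h + (6 + h) = 6 - 11*h)
(417707 + 56865)/((254 + 26*s(-3)) + 323772) = (417707 + 56865)/((254 + 26*(6 - 11*(-3))) + 323772) = 474572/((254 + 26*(6 + 33)) + 323772) = 474572/((254 + 26*39) + 323772) = 474572/((254 + 1014) + 323772) = 474572/(1268 + 323772) = 474572/325040 = 474572*(1/325040) = 6979/4780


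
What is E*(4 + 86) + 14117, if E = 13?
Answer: 15287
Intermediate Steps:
E*(4 + 86) + 14117 = 13*(4 + 86) + 14117 = 13*90 + 14117 = 1170 + 14117 = 15287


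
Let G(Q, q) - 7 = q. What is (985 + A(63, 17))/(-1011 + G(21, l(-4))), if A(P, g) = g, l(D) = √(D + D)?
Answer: -41917/42001 - 167*I*√2/84002 ≈ -0.998 - 0.0028115*I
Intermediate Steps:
l(D) = √2*√D (l(D) = √(2*D) = √2*√D)
G(Q, q) = 7 + q
(985 + A(63, 17))/(-1011 + G(21, l(-4))) = (985 + 17)/(-1011 + (7 + √2*√(-4))) = 1002/(-1011 + (7 + √2*(2*I))) = 1002/(-1011 + (7 + 2*I*√2)) = 1002/(-1004 + 2*I*√2)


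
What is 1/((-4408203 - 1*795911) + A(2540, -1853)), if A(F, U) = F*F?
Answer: 1/1247486 ≈ 8.0161e-7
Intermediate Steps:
A(F, U) = F²
1/((-4408203 - 1*795911) + A(2540, -1853)) = 1/((-4408203 - 1*795911) + 2540²) = 1/((-4408203 - 795911) + 6451600) = 1/(-5204114 + 6451600) = 1/1247486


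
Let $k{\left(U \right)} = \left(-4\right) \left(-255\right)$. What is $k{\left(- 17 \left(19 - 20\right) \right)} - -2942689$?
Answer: $2943709$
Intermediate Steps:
$k{\left(U \right)} = 1020$
$k{\left(- 17 \left(19 - 20\right) \right)} - -2942689 = 1020 - -2942689 = 1020 + 2942689 = 2943709$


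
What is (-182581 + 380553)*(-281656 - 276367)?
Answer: -110472929356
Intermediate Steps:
(-182581 + 380553)*(-281656 - 276367) = 197972*(-558023) = -110472929356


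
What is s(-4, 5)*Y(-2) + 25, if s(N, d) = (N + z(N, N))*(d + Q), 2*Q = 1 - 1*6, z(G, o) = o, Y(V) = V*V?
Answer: -55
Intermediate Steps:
Y(V) = V²
Q = -5/2 (Q = (1 - 1*6)/2 = (1 - 6)/2 = (½)*(-5) = -5/2 ≈ -2.5000)
s(N, d) = 2*N*(-5/2 + d) (s(N, d) = (N + N)*(d - 5/2) = (2*N)*(-5/2 + d) = 2*N*(-5/2 + d))
s(-4, 5)*Y(-2) + 25 = -4*(-5 + 2*5)*(-2)² + 25 = -4*(-5 + 10)*4 + 25 = -4*5*4 + 25 = -20*4 + 25 = -80 + 25 = -55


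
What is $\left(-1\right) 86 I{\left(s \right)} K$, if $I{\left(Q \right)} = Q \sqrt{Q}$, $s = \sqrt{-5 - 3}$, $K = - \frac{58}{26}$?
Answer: $\frac{9976 \sqrt[4]{2} i^{\frac{3}{2}}}{13} \approx -645.29 + 645.29 i$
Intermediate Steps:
$K = - \frac{29}{13}$ ($K = \left(-58\right) \frac{1}{26} = - \frac{29}{13} \approx -2.2308$)
$s = 2 i \sqrt{2}$ ($s = \sqrt{-8} = 2 i \sqrt{2} \approx 2.8284 i$)
$I{\left(Q \right)} = Q^{\frac{3}{2}}$
$\left(-1\right) 86 I{\left(s \right)} K = \left(-1\right) 86 \left(2 i \sqrt{2}\right)^{\frac{3}{2}} \left(- \frac{29}{13}\right) = - 86 \cdot 4 \sqrt[4]{2} i^{\frac{3}{2}} \left(- \frac{29}{13}\right) = - 344 \sqrt[4]{2} i^{\frac{3}{2}} \left(- \frac{29}{13}\right) = \frac{9976 \sqrt[4]{2} i^{\frac{3}{2}}}{13}$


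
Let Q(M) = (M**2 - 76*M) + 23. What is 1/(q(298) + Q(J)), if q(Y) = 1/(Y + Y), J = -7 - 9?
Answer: 596/891021 ≈ 0.00066890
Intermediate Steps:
J = -16
Q(M) = 23 + M**2 - 76*M
q(Y) = 1/(2*Y)
1/(q(298) + Q(J)) = 1/((1/2)/298 + (23 + (-16)**2 - 76*(-16))) = 1/((1/2)*(1/298) + (23 + 256 + 1216)) = 1/(1/596 + 1495) = 1/(891021/596) = 596/891021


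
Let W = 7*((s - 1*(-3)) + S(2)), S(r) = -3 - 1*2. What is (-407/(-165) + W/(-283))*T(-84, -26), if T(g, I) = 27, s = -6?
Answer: 101799/1415 ≈ 71.943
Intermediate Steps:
S(r) = -5 (S(r) = -3 - 2 = -5)
W = -56 (W = 7*((-6 - 1*(-3)) - 5) = 7*((-6 + 3) - 5) = 7*(-3 - 5) = 7*(-8) = -56)
(-407/(-165) + W/(-283))*T(-84, -26) = (-407/(-165) - 56/(-283))*27 = (-407*(-1/165) - 56*(-1/283))*27 = (37/15 + 56/283)*27 = (11311/4245)*27 = 101799/1415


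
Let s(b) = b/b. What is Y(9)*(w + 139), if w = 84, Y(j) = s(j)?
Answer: 223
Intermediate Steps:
s(b) = 1
Y(j) = 1
Y(9)*(w + 139) = 1*(84 + 139) = 1*223 = 223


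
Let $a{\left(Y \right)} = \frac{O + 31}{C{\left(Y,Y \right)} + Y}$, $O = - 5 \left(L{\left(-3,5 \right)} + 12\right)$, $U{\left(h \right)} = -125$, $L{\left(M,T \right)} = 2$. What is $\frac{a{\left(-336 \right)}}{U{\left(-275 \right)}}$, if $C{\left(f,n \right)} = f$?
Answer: $- \frac{13}{28000} \approx -0.00046429$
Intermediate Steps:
$O = -70$ ($O = - 5 \left(2 + 12\right) = \left(-5\right) 14 = -70$)
$a{\left(Y \right)} = - \frac{39}{2 Y}$ ($a{\left(Y \right)} = \frac{-70 + 31}{Y + Y} = - \frac{39}{2 Y}$)
$\frac{a{\left(-336 \right)}}{U{\left(-275 \right)}} = \frac{\left(- \frac{39}{2}\right) \frac{1}{-336}}{-125} = \left(- \frac{39}{2}\right) \left(- \frac{1}{336}\right) \left(- \frac{1}{125}\right) = \frac{13}{224} \left(- \frac{1}{125}\right) = - \frac{13}{28000}$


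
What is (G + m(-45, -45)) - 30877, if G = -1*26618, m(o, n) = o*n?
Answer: -55470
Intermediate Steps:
m(o, n) = n*o
G = -26618
(G + m(-45, -45)) - 30877 = (-26618 - 45*(-45)) - 30877 = (-26618 + 2025) - 30877 = -24593 - 30877 = -55470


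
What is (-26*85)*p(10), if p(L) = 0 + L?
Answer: -22100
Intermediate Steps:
p(L) = L
(-26*85)*p(10) = -26*85*10 = -2210*10 = -22100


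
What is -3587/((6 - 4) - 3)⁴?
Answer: -3587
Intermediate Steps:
-3587/((6 - 4) - 3)⁴ = -3587/(2 - 3)⁴ = -3587/((-1)⁴) = -3587/1 = -3587*1 = -3587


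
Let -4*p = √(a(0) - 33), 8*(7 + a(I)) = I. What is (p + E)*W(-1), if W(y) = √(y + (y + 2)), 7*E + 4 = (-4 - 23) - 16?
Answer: 0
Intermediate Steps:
a(I) = -7 + I/8
E = -47/7 (E = -4/7 + ((-4 - 23) - 16)/7 = -4/7 + (-27 - 16)/7 = -4/7 + (⅐)*(-43) = -4/7 - 43/7 = -47/7 ≈ -6.7143)
p = -I*√10/2 (p = -√((-7 + (⅛)*0) - 33)/4 = -√((-7 + 0) - 33)/4 = -√(-7 - 33)/4 = -I*√10/2 ≈ -1.5811*I)
W(y) = √(2 + 2*y) (W(y) = √(y + (2 + y)) = √(2 + 2*y))
(p + E)*W(-1) = (-I*√10/2 - 47/7)*√(2 + 2*(-1)) = (-47/7 - I*√10/2)*√(2 - 2) = (-47/7 - I*√10/2)*√0 = (-47/7 - I*√10/2)*0 = 0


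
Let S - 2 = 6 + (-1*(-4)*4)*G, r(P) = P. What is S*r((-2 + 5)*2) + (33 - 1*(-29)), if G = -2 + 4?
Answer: 302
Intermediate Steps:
G = 2
S = 40 (S = 2 + (6 + (-1*(-4)*4)*2) = 2 + (6 + (4*4)*2) = 2 + (6 + 16*2) = 2 + (6 + 32) = 2 + 38 = 40)
S*r((-2 + 5)*2) + (33 - 1*(-29)) = 40*((-2 + 5)*2) + (33 - 1*(-29)) = 40*(3*2) + (33 + 29) = 40*6 + 62 = 240 + 62 = 302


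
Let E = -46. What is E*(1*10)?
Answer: -460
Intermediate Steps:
E*(1*10) = -46*10 = -460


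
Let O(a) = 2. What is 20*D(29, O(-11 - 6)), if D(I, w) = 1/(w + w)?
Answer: 5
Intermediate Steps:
D(I, w) = 1/(2*w)
20*D(29, O(-11 - 6)) = 20*((½)/2) = 20*((½)*(½)) = 20*(¼) = 5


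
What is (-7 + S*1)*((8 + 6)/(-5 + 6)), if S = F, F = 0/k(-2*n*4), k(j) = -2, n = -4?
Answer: -98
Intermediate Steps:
F = 0 (F = 0/(-2) = 0*(-1/2) = 0)
S = 0
(-7 + S*1)*((8 + 6)/(-5 + 6)) = (-7 + 0*1)*((8 + 6)/(-5 + 6)) = (-7 + 0)*(14/1) = -98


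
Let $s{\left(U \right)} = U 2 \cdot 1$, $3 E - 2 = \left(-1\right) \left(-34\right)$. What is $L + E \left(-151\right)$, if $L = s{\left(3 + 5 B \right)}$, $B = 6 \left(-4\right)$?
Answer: $-2046$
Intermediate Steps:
$E = 12$ ($E = \frac{2}{3} + \frac{\left(-1\right) \left(-34\right)}{3} = \frac{2}{3} + \frac{1}{3} \cdot 34 = \frac{2}{3} + \frac{34}{3} = 12$)
$B = -24$
$s{\left(U \right)} = 2 U$ ($s{\left(U \right)} = 2 U 1 = 2 U$)
$L = -234$ ($L = 2 \left(3 + 5 \left(-24\right)\right) = 2 \left(3 - 120\right) = 2 \left(-117\right) = -234$)
$L + E \left(-151\right) = -234 + 12 \left(-151\right) = -234 - 1812 = -2046$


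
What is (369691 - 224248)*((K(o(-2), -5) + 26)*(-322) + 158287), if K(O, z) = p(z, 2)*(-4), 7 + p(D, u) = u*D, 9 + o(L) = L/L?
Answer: 18619467417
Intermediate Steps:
o(L) = -8 (o(L) = -9 + L/L = -9 + 1 = -8)
p(D, u) = -7 + D*u (p(D, u) = -7 + u*D = -7 + D*u)
K(O, z) = 28 - 8*z (K(O, z) = (-7 + z*2)*(-4) = (-7 + 2*z)*(-4) = 28 - 8*z)
(369691 - 224248)*((K(o(-2), -5) + 26)*(-322) + 158287) = (369691 - 224248)*(((28 - 8*(-5)) + 26)*(-322) + 158287) = 145443*(((28 + 40) + 26)*(-322) + 158287) = 145443*((68 + 26)*(-322) + 158287) = 145443*(94*(-322) + 158287) = 145443*(-30268 + 158287) = 145443*128019 = 18619467417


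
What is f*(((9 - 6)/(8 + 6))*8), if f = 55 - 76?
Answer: -36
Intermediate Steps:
f = -21
f*(((9 - 6)/(8 + 6))*8) = -21*(9 - 6)/(8 + 6)*8 = -21*3/14*8 = -21*3*(1/14)*8 = -9*8/2 = -21*12/7 = -36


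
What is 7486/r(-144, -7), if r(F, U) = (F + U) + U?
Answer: -3743/79 ≈ -47.380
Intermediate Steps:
r(F, U) = F + 2*U
7486/r(-144, -7) = 7486/(-144 + 2*(-7)) = 7486/(-144 - 14) = 7486/(-158) = 7486*(-1/158) = -3743/79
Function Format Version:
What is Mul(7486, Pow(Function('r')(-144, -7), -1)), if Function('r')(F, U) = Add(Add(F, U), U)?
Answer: Rational(-3743, 79) ≈ -47.380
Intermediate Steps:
Function('r')(F, U) = Add(F, Mul(2, U))
Mul(7486, Pow(Function('r')(-144, -7), -1)) = Mul(7486, Pow(Add(-144, Mul(2, -7)), -1)) = Mul(7486, Pow(Add(-144, -14), -1)) = Mul(7486, Pow(-158, -1)) = Mul(7486, Rational(-1, 158)) = Rational(-3743, 79)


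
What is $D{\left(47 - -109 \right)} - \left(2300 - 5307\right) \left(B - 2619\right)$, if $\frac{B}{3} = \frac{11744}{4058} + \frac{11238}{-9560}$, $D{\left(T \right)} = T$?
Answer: $- \frac{76227994263351}{9698620} \approx -7.8597 \cdot 10^{6}$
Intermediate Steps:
$B = \frac{50001627}{9698620}$ ($B = 3 \left(\frac{11744}{4058} + \frac{11238}{-9560}\right) = 3 \left(11744 \cdot \frac{1}{4058} + 11238 \left(- \frac{1}{9560}\right)\right) = 3 \left(\frac{5872}{2029} - \frac{5619}{4780}\right) = 3 \cdot \frac{16667209}{9698620} = \frac{50001627}{9698620} \approx 5.1555$)
$D{\left(47 - -109 \right)} - \left(2300 - 5307\right) \left(B - 2619\right) = \left(47 - -109\right) - \left(2300 - 5307\right) \left(\frac{50001627}{9698620} - 2619\right) = \left(47 + 109\right) - \left(-3007\right) \left(- \frac{25350684153}{9698620}\right) = 156 - \frac{76229507248071}{9698620} = - \frac{76227994263351}{9698620}$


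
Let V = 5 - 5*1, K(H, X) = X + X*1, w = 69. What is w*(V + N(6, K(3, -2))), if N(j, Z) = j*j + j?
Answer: 2898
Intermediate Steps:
K(H, X) = 2*X (K(H, X) = X + X = 2*X)
N(j, Z) = j + j**2 (N(j, Z) = j**2 + j = j + j**2)
V = 0 (V = 5 - 5 = 0)
w*(V + N(6, K(3, -2))) = 69*(0 + 6*(1 + 6)) = 69*(0 + 6*7) = 69*(0 + 42) = 69*42 = 2898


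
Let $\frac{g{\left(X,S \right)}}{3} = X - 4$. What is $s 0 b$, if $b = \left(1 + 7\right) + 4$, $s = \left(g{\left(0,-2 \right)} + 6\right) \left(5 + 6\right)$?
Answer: $0$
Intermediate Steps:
$g{\left(X,S \right)} = -12 + 3 X$ ($g{\left(X,S \right)} = 3 \left(X - 4\right) = 3 \left(-4 + X\right) = -12 + 3 X$)
$s = -66$ ($s = \left(\left(-12 + 3 \cdot 0\right) + 6\right) \left(5 + 6\right) = \left(\left(-12 + 0\right) + 6\right) 11 = \left(-12 + 6\right) 11 = \left(-6\right) 11 = -66$)
$b = 12$ ($b = 8 + 4 = 12$)
$s 0 b = \left(-66\right) 0 \cdot 12 = 0 \cdot 12 = 0$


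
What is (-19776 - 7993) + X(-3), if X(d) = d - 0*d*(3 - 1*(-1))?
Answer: -27772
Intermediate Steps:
X(d) = d (X(d) = d - 0*(3 + 1) = d - 0*4 = d - 1*0 = d + 0 = d)
(-19776 - 7993) + X(-3) = (-19776 - 7993) - 3 = -27769 - 3 = -27772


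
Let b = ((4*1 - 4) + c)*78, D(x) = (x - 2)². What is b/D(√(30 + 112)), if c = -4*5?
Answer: -18980/1587 - 520*√142/1587 ≈ -15.864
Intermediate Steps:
c = -20
D(x) = (-2 + x)²
b = -1560 (b = ((4*1 - 4) - 20)*78 = ((4 - 4) - 20)*78 = (0 - 20)*78 = -20*78 = -1560)
b/D(√(30 + 112)) = -1560/(-2 + √(30 + 112))² = -1560/(-2 + √142)²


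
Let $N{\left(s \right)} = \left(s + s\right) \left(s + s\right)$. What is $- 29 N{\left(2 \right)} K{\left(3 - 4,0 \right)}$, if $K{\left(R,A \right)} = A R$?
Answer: $0$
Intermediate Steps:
$N{\left(s \right)} = 4 s^{2}$ ($N{\left(s \right)} = 2 s 2 s = 4 s^{2}$)
$- 29 N{\left(2 \right)} K{\left(3 - 4,0 \right)} = - 29 \cdot 4 \cdot 2^{2} \cdot 0 \left(3 - 4\right) = - 29 \cdot 4 \cdot 4 \cdot 0 \left(-1\right) = \left(-29\right) 16 \cdot 0 = \left(-464\right) 0 = 0$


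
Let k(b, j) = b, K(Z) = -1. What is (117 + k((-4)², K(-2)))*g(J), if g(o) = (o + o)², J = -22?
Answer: 257488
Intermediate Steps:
g(o) = 4*o² (g(o) = (2*o)² = 4*o²)
(117 + k((-4)², K(-2)))*g(J) = (117 + (-4)²)*(4*(-22)²) = (117 + 16)*(4*484) = 133*1936 = 257488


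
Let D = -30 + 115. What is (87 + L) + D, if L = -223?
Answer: -51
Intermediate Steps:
D = 85
(87 + L) + D = (87 - 223) + 85 = -136 + 85 = -51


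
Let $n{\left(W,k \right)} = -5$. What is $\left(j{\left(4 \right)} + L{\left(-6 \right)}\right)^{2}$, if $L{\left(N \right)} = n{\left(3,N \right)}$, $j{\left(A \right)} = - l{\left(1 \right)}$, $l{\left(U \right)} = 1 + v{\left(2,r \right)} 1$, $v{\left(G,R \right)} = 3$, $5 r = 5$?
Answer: $81$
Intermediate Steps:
$r = 1$ ($r = \frac{1}{5} \cdot 5 = 1$)
$l{\left(U \right)} = 4$ ($l{\left(U \right)} = 1 + 3 \cdot 1 = 1 + 3 = 4$)
$j{\left(A \right)} = -4$ ($j{\left(A \right)} = \left(-1\right) 4 = -4$)
$L{\left(N \right)} = -5$
$\left(j{\left(4 \right)} + L{\left(-6 \right)}\right)^{2} = \left(-4 - 5\right)^{2} = \left(-9\right)^{2} = 81$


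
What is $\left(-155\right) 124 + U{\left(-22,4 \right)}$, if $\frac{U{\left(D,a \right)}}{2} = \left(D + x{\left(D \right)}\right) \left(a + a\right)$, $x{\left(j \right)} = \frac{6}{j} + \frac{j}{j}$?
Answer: $- \frac{215164}{11} \approx -19560.0$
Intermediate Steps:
$x{\left(j \right)} = 1 + \frac{6}{j}$ ($x{\left(j \right)} = \frac{6}{j} + 1 = 1 + \frac{6}{j}$)
$U{\left(D,a \right)} = 4 a \left(D + \frac{6 + D}{D}\right)$ ($U{\left(D,a \right)} = 2 \left(D + \frac{6 + D}{D}\right) \left(a + a\right) = 2 \left(D + \frac{6 + D}{D}\right) 2 a = 2 \cdot 2 a \left(D + \frac{6 + D}{D}\right) = 4 a \left(D + \frac{6 + D}{D}\right)$)
$\left(-155\right) 124 + U{\left(-22,4 \right)} = \left(-155\right) 124 + 4 \cdot 4 \frac{1}{-22} \left(6 - 22 + \left(-22\right)^{2}\right) = -19220 + 4 \cdot 4 \left(- \frac{1}{22}\right) \left(6 - 22 + 484\right) = -19220 + 4 \cdot 4 \left(- \frac{1}{22}\right) 468 = -19220 - \frac{3744}{11} = - \frac{215164}{11}$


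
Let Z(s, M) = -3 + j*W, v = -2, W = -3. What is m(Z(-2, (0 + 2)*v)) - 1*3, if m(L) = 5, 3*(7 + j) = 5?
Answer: 2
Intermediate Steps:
j = -16/3 (j = -7 + (1/3)*5 = -7 + 5/3 = -16/3 ≈ -5.3333)
Z(s, M) = 13 (Z(s, M) = -3 - 16/3*(-3) = -3 + 16 = 13)
m(Z(-2, (0 + 2)*v)) - 1*3 = 5 - 1*3 = 5 - 3 = 2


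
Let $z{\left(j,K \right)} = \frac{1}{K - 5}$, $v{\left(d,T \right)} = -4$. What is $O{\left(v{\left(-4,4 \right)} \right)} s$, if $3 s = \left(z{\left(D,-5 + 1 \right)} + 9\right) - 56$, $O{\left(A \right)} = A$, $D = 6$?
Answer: $\frac{1696}{27} \approx 62.815$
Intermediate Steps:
$z{\left(j,K \right)} = \frac{1}{-5 + K}$
$s = - \frac{424}{27}$ ($s = \frac{\left(\frac{1}{-5 + \left(-5 + 1\right)} + 9\right) - 56}{3} = \frac{\left(\frac{1}{-5 - 4} + 9\right) - 56}{3} = \frac{\left(\frac{1}{-9} + 9\right) - 56}{3} = \frac{\left(- \frac{1}{9} + 9\right) - 56}{3} = \frac{\frac{80}{9} - 56}{3} = \frac{1}{3} \left(- \frac{424}{9}\right) = - \frac{424}{27} \approx -15.704$)
$O{\left(v{\left(-4,4 \right)} \right)} s = \left(-4\right) \left(- \frac{424}{27}\right) = \frac{1696}{27}$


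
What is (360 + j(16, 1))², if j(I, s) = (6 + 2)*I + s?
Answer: 239121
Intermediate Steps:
j(I, s) = s + 8*I (j(I, s) = 8*I + s = s + 8*I)
(360 + j(16, 1))² = (360 + (1 + 8*16))² = (360 + (1 + 128))² = (360 + 129)² = 489² = 239121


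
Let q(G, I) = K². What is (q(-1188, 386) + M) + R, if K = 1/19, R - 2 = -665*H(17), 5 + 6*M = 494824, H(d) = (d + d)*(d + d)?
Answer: -1486456843/2166 ≈ -6.8627e+5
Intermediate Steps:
H(d) = 4*d² (H(d) = (2*d)*(2*d) = 4*d²)
M = 494819/6 (M = -⅚ + (⅙)*494824 = -⅚ + 247412/3 = 494819/6 ≈ 82470.)
R = -768738 (R = 2 - 2660*17² = 2 - 2660*289 = 2 - 665*1156 = 2 - 768740 = -768738)
K = 1/19 ≈ 0.052632
q(G, I) = 1/361 (q(G, I) = (1/19)² = 1/361)
(q(-1188, 386) + M) + R = (1/361 + 494819/6) - 768738 = 178629665/2166 - 768738 = -1486456843/2166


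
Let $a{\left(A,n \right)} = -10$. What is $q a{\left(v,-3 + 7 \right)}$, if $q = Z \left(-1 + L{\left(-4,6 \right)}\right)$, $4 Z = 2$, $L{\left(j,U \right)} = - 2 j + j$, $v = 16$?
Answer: $-15$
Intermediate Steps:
$L{\left(j,U \right)} = - j$
$Z = \frac{1}{2}$ ($Z = \frac{1}{4} \cdot 2 = \frac{1}{2} \approx 0.5$)
$q = \frac{3}{2}$ ($q = \frac{-1 - -4}{2} = \frac{-1 + 4}{2} = \frac{1}{2} \cdot 3 = \frac{3}{2} \approx 1.5$)
$q a{\left(v,-3 + 7 \right)} = \frac{3}{2} \left(-10\right) = -15$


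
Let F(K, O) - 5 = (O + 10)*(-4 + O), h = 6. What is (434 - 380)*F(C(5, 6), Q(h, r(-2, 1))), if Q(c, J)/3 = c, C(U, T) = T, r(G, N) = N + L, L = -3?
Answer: 21438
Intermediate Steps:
r(G, N) = -3 + N (r(G, N) = N - 3 = -3 + N)
Q(c, J) = 3*c
F(K, O) = 5 + (-4 + O)*(10 + O) (F(K, O) = 5 + (O + 10)*(-4 + O) = 5 + (10 + O)*(-4 + O) = 5 + (-4 + O)*(10 + O))
(434 - 380)*F(C(5, 6), Q(h, r(-2, 1))) = (434 - 380)*(-35 + (3*6)² + 6*(3*6)) = 54*(-35 + 18² + 6*18) = 54*(-35 + 324 + 108) = 54*397 = 21438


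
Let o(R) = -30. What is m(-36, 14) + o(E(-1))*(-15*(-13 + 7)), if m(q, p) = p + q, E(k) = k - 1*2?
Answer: -2722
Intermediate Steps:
E(k) = -2 + k (E(k) = k - 2 = -2 + k)
m(-36, 14) + o(E(-1))*(-15*(-13 + 7)) = (14 - 36) - (-450)*(-13 + 7) = -22 - (-450)*(-6) = -22 - 30*90 = -22 - 2700 = -2722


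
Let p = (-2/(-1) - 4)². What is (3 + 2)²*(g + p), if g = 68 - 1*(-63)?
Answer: 3375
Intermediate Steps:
p = 4 (p = (-2*(-1) - 4)² = (2 - 4)² = (-2)² = 4)
g = 131 (g = 68 + 63 = 131)
(3 + 2)²*(g + p) = (3 + 2)²*(131 + 4) = 5²*135 = 25*135 = 3375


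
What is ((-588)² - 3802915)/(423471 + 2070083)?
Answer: -3457171/2493554 ≈ -1.3864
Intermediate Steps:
((-588)² - 3802915)/(423471 + 2070083) = (345744 - 3802915)/2493554 = -3457171*1/2493554 = -3457171/2493554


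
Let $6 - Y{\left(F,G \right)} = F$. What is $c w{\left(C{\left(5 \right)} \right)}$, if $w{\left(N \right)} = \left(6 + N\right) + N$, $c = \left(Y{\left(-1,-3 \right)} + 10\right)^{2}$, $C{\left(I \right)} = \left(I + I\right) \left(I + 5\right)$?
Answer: $59534$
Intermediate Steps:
$C{\left(I \right)} = 2 I \left(5 + I\right)$
$Y{\left(F,G \right)} = 6 - F$
$c = 289$ ($c = \left(\left(6 - -1\right) + 10\right)^{2} = \left(\left(6 + 1\right) + 10\right)^{2} = \left(7 + 10\right)^{2} = 17^{2} = 289$)
$w{\left(N \right)} = 6 + 2 N$
$c w{\left(C{\left(5 \right)} \right)} = 289 \left(6 + 2 \cdot 2 \cdot 5 \left(5 + 5\right)\right) = 289 \left(6 + 2 \cdot 2 \cdot 5 \cdot 10\right) = 289 \left(6 + 2 \cdot 100\right) = 289 \left(6 + 200\right) = 289 \cdot 206 = 59534$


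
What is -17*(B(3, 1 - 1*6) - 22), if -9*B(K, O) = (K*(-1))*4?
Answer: 1054/3 ≈ 351.33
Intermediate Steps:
B(K, O) = 4*K/9 (B(K, O) = -K*(-1)*4/9 = -(-K)*4/9 = -(-4)*K/9 = 4*K/9)
-17*(B(3, 1 - 1*6) - 22) = -17*((4/9)*3 - 22) = -17*(4/3 - 22) = -17*(-62/3) = 1054/3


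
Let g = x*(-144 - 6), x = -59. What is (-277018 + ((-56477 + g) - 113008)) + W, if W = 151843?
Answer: -285810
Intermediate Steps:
g = 8850 (g = -59*(-144 - 6) = -59*(-150) = 8850)
(-277018 + ((-56477 + g) - 113008)) + W = (-277018 + ((-56477 + 8850) - 113008)) + 151843 = (-277018 + (-47627 - 113008)) + 151843 = (-277018 - 160635) + 151843 = -437653 + 151843 = -285810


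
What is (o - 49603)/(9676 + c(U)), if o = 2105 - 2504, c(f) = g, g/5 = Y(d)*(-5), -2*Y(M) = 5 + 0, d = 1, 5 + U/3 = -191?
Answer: -100004/19477 ≈ -5.1345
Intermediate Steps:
U = -588 (U = -15 + 3*(-191) = -15 - 573 = -588)
Y(M) = -5/2 (Y(M) = -(5 + 0)/2 = -½*5 = -5/2)
g = 125/2 (g = 5*(-5/2*(-5)) = 5*(25/2) = 125/2 ≈ 62.500)
c(f) = 125/2
o = -399
(o - 49603)/(9676 + c(U)) = (-399 - 49603)/(9676 + 125/2) = -50002/19477/2 = -50002*2/19477 = -100004/19477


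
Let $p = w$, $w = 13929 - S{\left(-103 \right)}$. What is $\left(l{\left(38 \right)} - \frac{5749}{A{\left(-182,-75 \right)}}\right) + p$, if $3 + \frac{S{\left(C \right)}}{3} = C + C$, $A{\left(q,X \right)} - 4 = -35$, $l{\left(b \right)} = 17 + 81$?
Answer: $\frac{460023}{31} \approx 14839.0$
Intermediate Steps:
$l{\left(b \right)} = 98$
$A{\left(q,X \right)} = -31$ ($A{\left(q,X \right)} = 4 - 35 = -31$)
$S{\left(C \right)} = -9 + 6 C$ ($S{\left(C \right)} = -9 + 3 \left(C + C\right) = -9 + 3 \cdot 2 C = -9 + 6 C$)
$w = 14556$ ($w = 13929 - \left(-9 + 6 \left(-103\right)\right) = 13929 - \left(-9 - 618\right) = 13929 - -627 = 13929 + 627 = 14556$)
$p = 14556$
$\left(l{\left(38 \right)} - \frac{5749}{A{\left(-182,-75 \right)}}\right) + p = \left(98 - \frac{5749}{-31}\right) + 14556 = \left(98 - - \frac{5749}{31}\right) + 14556 = \left(98 + \frac{5749}{31}\right) + 14556 = \frac{8787}{31} + 14556 = \frac{460023}{31}$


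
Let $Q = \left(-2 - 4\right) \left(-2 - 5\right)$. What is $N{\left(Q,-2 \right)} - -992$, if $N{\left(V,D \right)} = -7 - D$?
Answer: $987$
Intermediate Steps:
$Q = 42$ ($Q = \left(-6\right) \left(-7\right) = 42$)
$N{\left(Q,-2 \right)} - -992 = \left(-7 - -2\right) - -992 = \left(-7 + 2\right) + 992 = -5 + 992 = 987$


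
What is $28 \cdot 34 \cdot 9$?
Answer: $8568$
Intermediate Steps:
$28 \cdot 34 \cdot 9 = 952 \cdot 9 = 8568$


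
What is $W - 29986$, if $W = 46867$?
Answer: $16881$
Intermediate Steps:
$W - 29986 = 46867 - 29986 = 16881$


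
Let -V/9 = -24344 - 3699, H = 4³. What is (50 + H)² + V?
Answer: 265383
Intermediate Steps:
H = 64
V = 252387 (V = -9*(-24344 - 3699) = -9*(-28043) = 252387)
(50 + H)² + V = (50 + 64)² + 252387 = 114² + 252387 = 12996 + 252387 = 265383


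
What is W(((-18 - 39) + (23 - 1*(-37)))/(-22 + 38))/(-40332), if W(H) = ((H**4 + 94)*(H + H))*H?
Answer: -18481395/112776445952 ≈ -0.00016388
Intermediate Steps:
W(H) = 2*H**2*(94 + H**4) (W(H) = ((94 + H**4)*(2*H))*H = (2*H*(94 + H**4))*H = 2*H**2*(94 + H**4))
W(((-18 - 39) + (23 - 1*(-37)))/(-22 + 38))/(-40332) = (2*(((-18 - 39) + (23 - 1*(-37)))/(-22 + 38))**2*(94 + (((-18 - 39) + (23 - 1*(-37)))/(-22 + 38))**4))/(-40332) = (2*((-57 + (23 + 37))/16)**2*(94 + ((-57 + (23 + 37))/16)**4))*(-1/40332) = (2*((-57 + 60)*(1/16))**2*(94 + ((-57 + 60)*(1/16))**4))*(-1/40332) = (2*(3*(1/16))**2*(94 + (3*(1/16))**4))*(-1/40332) = (2*(3/16)**2*(94 + (3/16)**4))*(-1/40332) = (2*(9/256)*(94 + 81/65536))*(-1/40332) = (2*(9/256)*(6160465/65536))*(-1/40332) = (55444185/8388608)*(-1/40332) = -18481395/112776445952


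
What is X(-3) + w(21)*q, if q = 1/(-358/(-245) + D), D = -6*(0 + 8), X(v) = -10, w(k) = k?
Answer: -119165/11402 ≈ -10.451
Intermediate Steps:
D = -48 (D = -6*8 = -48)
q = -245/11402 (q = 1/(-358/(-245) - 48) = 1/(-358*(-1/245) - 48) = 1/(358/245 - 48) = 1/(-11402/245) = -245/11402 ≈ -0.021487)
X(-3) + w(21)*q = -10 + 21*(-245/11402) = -10 - 5145/11402 = -119165/11402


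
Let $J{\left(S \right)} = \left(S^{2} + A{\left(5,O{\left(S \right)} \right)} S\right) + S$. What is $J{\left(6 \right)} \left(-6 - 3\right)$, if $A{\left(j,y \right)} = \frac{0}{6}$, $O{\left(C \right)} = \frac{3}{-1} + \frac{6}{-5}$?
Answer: $-378$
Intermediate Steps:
$O{\left(C \right)} = - \frac{21}{5}$ ($O{\left(C \right)} = 3 \left(-1\right) + 6 \left(- \frac{1}{5}\right) = -3 - \frac{6}{5} = - \frac{21}{5}$)
$A{\left(j,y \right)} = 0$ ($A{\left(j,y \right)} = 0 \cdot \frac{1}{6} = 0$)
$J{\left(S \right)} = S + S^{2}$ ($J{\left(S \right)} = \left(S^{2} + 0 S\right) + S = \left(S^{2} + 0\right) + S = S^{2} + S = S + S^{2}$)
$J{\left(6 \right)} \left(-6 - 3\right) = 6 \left(1 + 6\right) \left(-6 - 3\right) = 6 \cdot 7 \left(-9\right) = 42 \left(-9\right) = -378$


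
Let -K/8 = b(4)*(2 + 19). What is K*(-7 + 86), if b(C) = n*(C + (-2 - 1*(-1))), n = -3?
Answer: 119448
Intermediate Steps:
b(C) = 3 - 3*C (b(C) = -3*(C + (-2 - 1*(-1))) = -3*(C + (-2 + 1)) = -3*(C - 1) = -3*(-1 + C) = 3 - 3*C)
K = 1512 (K = -8*(3 - 3*4)*(2 + 19) = -8*(3 - 12)*21 = -(-72)*21 = -8*(-189) = 1512)
K*(-7 + 86) = 1512*(-7 + 86) = 1512*79 = 119448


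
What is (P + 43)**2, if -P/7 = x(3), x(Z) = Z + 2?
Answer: 64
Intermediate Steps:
x(Z) = 2 + Z
P = -35 (P = -7*(2 + 3) = -7*5 = -35)
(P + 43)**2 = (-35 + 43)**2 = 8**2 = 64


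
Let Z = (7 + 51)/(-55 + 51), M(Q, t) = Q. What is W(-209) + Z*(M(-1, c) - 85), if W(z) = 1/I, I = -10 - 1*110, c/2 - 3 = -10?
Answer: 149639/120 ≈ 1247.0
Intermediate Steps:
c = -14 (c = 6 + 2*(-10) = 6 - 20 = -14)
Z = -29/2 (Z = 58/(-4) = 58*(-¼) = -29/2 ≈ -14.500)
I = -120 (I = -10 - 110 = -120)
W(z) = -1/120 (W(z) = 1/(-120) = -1/120)
W(-209) + Z*(M(-1, c) - 85) = -1/120 - 29*(-1 - 85)/2 = -1/120 - 29/2*(-86) = -1/120 + 1247 = 149639/120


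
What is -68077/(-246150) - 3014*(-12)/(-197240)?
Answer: 113118857/1213765650 ≈ 0.093197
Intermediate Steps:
-68077/(-246150) - 3014*(-12)/(-197240) = -68077*(-1/246150) + 36168*(-1/197240) = 68077/246150 - 4521/24655 = 113118857/1213765650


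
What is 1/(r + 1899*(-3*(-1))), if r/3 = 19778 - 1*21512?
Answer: 1/495 ≈ 0.0020202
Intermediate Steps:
r = -5202 (r = 3*(19778 - 1*21512) = 3*(19778 - 21512) = 3*(-1734) = -5202)
1/(r + 1899*(-3*(-1))) = 1/(-5202 + 1899*(-3*(-1))) = 1/(-5202 + 1899*3) = 1/(-5202 + 5697) = 1/495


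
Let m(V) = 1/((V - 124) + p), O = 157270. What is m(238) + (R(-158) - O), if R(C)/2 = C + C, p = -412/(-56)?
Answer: -268275484/1699 ≈ -1.5790e+5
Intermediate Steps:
p = 103/14 (p = -412*(-1/56) = 103/14 ≈ 7.3571)
R(C) = 4*C (R(C) = 2*(C + C) = 2*(2*C) = 4*C)
m(V) = 1/(-1633/14 + V) (m(V) = 1/((V - 124) + 103/14) = 1/((-124 + V) + 103/14) = 1/(-1633/14 + V))
m(238) + (R(-158) - O) = 14/(-1633 + 14*238) + (4*(-158) - 1*157270) = 14/(-1633 + 3332) + (-632 - 157270) = 14/1699 - 157902 = -268275484/1699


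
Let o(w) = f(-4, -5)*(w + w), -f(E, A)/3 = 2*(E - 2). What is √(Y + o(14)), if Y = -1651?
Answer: I*√643 ≈ 25.357*I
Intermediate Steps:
f(E, A) = 12 - 6*E (f(E, A) = -6*(E - 2) = -6*(-2 + E) = -3*(-4 + 2*E) = 12 - 6*E)
o(w) = 72*w (o(w) = (12 - 6*(-4))*(w + w) = (12 + 24)*(2*w) = 36*(2*w) = 72*w)
√(Y + o(14)) = √(-1651 + 72*14) = √(-1651 + 1008) = √(-643) = I*√643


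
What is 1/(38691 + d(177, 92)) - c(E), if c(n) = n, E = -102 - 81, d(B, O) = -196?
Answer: 7044586/38495 ≈ 183.00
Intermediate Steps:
E = -183
1/(38691 + d(177, 92)) - c(E) = 1/(38691 - 196) - 1*(-183) = 1/38495 + 183 = 7044586/38495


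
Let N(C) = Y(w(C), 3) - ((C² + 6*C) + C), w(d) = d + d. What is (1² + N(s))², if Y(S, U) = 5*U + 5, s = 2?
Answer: 9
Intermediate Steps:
w(d) = 2*d
Y(S, U) = 5 + 5*U
N(C) = 20 - C² - 7*C (N(C) = (5 + 5*3) - ((C² + 6*C) + C) = (5 + 15) - (C² + 7*C) = 20 + (-C² - 7*C) = 20 - C² - 7*C)
(1² + N(s))² = (1² + (20 - 1*2² - 7*2))² = (1 + (20 - 1*4 - 14))² = (1 + (20 - 4 - 14))² = (1 + 2)² = 3² = 9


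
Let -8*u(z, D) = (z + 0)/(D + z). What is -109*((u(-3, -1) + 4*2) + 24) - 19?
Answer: -111897/32 ≈ -3496.8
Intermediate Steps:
u(z, D) = -z/(8*(D + z)) (u(z, D) = -(z + 0)/(8*(D + z)) = -z/(8*(D + z)))
-109*((u(-3, -1) + 4*2) + 24) - 19 = -109*((-1*(-3)/(8*(-1) + 8*(-3)) + 4*2) + 24) - 19 = -109*((-1*(-3)/(-8 - 24) + 8) + 24) - 19 = -109*((-1*(-3)/(-32) + 8) + 24) - 19 = -109*((-1*(-3)*(-1/32) + 8) + 24) - 19 = -109*((-3/32 + 8) + 24) - 19 = -109*(253/32 + 24) - 19 = -109*1021/32 - 19 = -111289/32 - 19 = -111897/32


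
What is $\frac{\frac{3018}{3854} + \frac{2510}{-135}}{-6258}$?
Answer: $\frac{132373}{46513926} \approx 0.0028459$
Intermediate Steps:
$\frac{\frac{3018}{3854} + \frac{2510}{-135}}{-6258} = \left(3018 \cdot \frac{1}{3854} + 2510 \left(- \frac{1}{135}\right)\right) \left(- \frac{1}{6258}\right) = \left(\frac{1509}{1927} - \frac{502}{27}\right) \left(- \frac{1}{6258}\right) = \left(- \frac{926611}{52029}\right) \left(- \frac{1}{6258}\right) = \frac{132373}{46513926}$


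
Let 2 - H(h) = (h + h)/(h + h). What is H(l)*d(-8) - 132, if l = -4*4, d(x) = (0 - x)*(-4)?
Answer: -164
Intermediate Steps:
d(x) = 4*x (d(x) = -x*(-4) = 4*x)
l = -16
H(h) = 1 (H(h) = 2 - (h + h)/(h + h) = 2 - 2*h/(2*h) = 2 - 2*h*1/(2*h) = 2 - 1*1 = 2 - 1 = 1)
H(l)*d(-8) - 132 = 1*(4*(-8)) - 132 = 1*(-32) - 132 = -32 - 132 = -164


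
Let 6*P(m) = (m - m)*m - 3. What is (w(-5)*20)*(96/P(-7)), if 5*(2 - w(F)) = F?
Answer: -11520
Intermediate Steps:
w(F) = 2 - F/5
P(m) = -½ (P(m) = ((m - m)*m - 3)/6 = (0*m - 3)/6 = (0 - 3)/6 = (⅙)*(-3) = -½)
(w(-5)*20)*(96/P(-7)) = ((2 - ⅕*(-5))*20)*(96/(-½)) = ((2 + 1)*20)*(96*(-2)) = (3*20)*(-192) = 60*(-192) = -11520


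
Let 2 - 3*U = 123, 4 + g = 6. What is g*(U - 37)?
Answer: -464/3 ≈ -154.67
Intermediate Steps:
g = 2 (g = -4 + 6 = 2)
U = -121/3 (U = ⅔ - ⅓*123 = ⅔ - 41 = -121/3 ≈ -40.333)
g*(U - 37) = 2*(-121/3 - 37) = 2*(-232/3) = -464/3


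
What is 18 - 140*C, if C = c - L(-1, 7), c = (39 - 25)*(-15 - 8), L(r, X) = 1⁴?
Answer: 45238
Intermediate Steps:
L(r, X) = 1
c = -322 (c = 14*(-23) = -322)
C = -323 (C = -322 - 1*1 = -322 - 1 = -323)
18 - 140*C = 18 - 140*(-323) = 18 + 45220 = 45238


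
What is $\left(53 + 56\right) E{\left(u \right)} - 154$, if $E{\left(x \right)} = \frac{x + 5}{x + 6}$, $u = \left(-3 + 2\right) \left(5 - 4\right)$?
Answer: $- \frac{334}{5} \approx -66.8$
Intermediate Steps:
$u = -1$ ($u = \left(-1\right) 1 = -1$)
$E{\left(x \right)} = \frac{5 + x}{6 + x}$
$\left(53 + 56\right) E{\left(u \right)} - 154 = \left(53 + 56\right) \frac{5 - 1}{6 - 1} - 154 = 109 \cdot \frac{1}{5} \cdot 4 - 154 = 109 \cdot \frac{4}{5} - 154 = \frac{436}{5} - 154 = - \frac{334}{5}$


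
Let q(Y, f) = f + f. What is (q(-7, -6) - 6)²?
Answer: 324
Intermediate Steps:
q(Y, f) = 2*f
(q(-7, -6) - 6)² = (2*(-6) - 6)² = (-12 - 6)² = (-18)² = 324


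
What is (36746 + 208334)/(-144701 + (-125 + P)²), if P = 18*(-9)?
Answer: -61270/15583 ≈ -3.9319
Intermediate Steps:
P = -162
(36746 + 208334)/(-144701 + (-125 + P)²) = (36746 + 208334)/(-144701 + (-125 - 162)²) = 245080/(-144701 + (-287)²) = 245080/(-144701 + 82369) = 245080/(-62332) = 245080*(-1/62332) = -61270/15583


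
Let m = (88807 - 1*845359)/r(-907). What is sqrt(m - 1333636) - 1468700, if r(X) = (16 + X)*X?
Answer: -1468700 + 2*I*sqrt(2688206253932067)/89793 ≈ -1.4687e+6 + 1154.8*I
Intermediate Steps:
r(X) = X*(16 + X)
m = -252184/269379 (m = (88807 - 1*845359)/((-907*(16 - 907))) = (88807 - 845359)/((-907*(-891))) = -756552/808137 = -756552*1/808137 = -252184/269379 ≈ -0.93617)
sqrt(m - 1333636) - 1468700 = sqrt(-252184/269379 - 1333636) - 1468700 = sqrt(-359253784228/269379) - 1468700 = 2*I*sqrt(2688206253932067)/89793 - 1468700 = -1468700 + 2*I*sqrt(2688206253932067)/89793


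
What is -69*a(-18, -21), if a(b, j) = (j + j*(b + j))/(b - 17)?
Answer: 7866/5 ≈ 1573.2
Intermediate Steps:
a(b, j) = (j + j*(b + j))/(-17 + b)
-69*a(-18, -21) = -(-1449)*(1 - 18 - 21)/(-17 - 18) = -(-1449)*(-38)/(-35) = -(-1449)*(-1)*(-38)/35 = -69*(-114/5) = 7866/5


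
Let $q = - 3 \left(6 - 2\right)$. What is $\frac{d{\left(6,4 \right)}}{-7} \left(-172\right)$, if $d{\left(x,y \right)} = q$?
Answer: $- \frac{2064}{7} \approx -294.86$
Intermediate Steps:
$q = -12$ ($q = \left(-3\right) 4 = -12$)
$d{\left(x,y \right)} = -12$
$\frac{d{\left(6,4 \right)}}{-7} \left(-172\right) = - \frac{12}{-7} \left(-172\right) = \left(-12\right) \left(- \frac{1}{7}\right) \left(-172\right) = \frac{12}{7} \left(-172\right) = - \frac{2064}{7}$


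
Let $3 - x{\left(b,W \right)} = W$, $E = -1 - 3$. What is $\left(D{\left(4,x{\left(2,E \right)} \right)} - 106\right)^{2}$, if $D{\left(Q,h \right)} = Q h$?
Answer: $6084$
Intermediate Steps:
$E = -4$
$x{\left(b,W \right)} = 3 - W$
$\left(D{\left(4,x{\left(2,E \right)} \right)} - 106\right)^{2} = \left(4 \left(3 - -4\right) - 106\right)^{2} = \left(4 \left(3 + 4\right) - 106\right)^{2} = \left(4 \cdot 7 - 106\right)^{2} = \left(28 - 106\right)^{2} = \left(-78\right)^{2} = 6084$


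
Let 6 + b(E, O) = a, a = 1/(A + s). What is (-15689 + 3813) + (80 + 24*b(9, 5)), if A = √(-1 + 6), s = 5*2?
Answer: -226812/19 - 24*√5/95 ≈ -11938.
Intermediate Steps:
s = 10
A = √5 ≈ 2.2361
a = 1/(10 + √5) (a = 1/(√5 + 10) = 1/(10 + √5) ≈ 0.081726)
b(E, O) = -112/19 - √5/95 (b(E, O) = -6 + (2/19 - √5/95) = -112/19 - √5/95)
(-15689 + 3813) + (80 + 24*b(9, 5)) = (-15689 + 3813) + (80 + 24*(-112/19 - √5/95)) = -11876 + (80 + (-2688/19 - 24*√5/95)) = -11876 + (-1168/19 - 24*√5/95) = -226812/19 - 24*√5/95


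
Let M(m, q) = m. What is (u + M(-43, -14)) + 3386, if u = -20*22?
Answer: 2903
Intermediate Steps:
u = -440
(u + M(-43, -14)) + 3386 = (-440 - 43) + 3386 = -483 + 3386 = 2903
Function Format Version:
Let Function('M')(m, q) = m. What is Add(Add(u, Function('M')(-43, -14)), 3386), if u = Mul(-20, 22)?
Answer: 2903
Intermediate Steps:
u = -440
Add(Add(u, Function('M')(-43, -14)), 3386) = Add(Add(-440, -43), 3386) = Add(-483, 3386) = 2903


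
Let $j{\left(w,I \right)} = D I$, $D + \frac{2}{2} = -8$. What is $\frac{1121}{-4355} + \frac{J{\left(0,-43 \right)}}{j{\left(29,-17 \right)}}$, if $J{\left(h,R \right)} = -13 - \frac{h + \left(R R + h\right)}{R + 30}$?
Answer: $\frac{10033}{17085} \approx 0.58724$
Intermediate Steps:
$D = -9$ ($D = -1 - 8 = -9$)
$J{\left(h,R \right)} = -13 - \frac{R^{2} + 2 h}{30 + R}$ ($J{\left(h,R \right)} = -13 - \frac{h + \left(R^{2} + h\right)}{30 + R} = -13 - \frac{h + \left(h + R^{2}\right)}{30 + R} = -13 - \frac{R^{2} + 2 h}{30 + R}$)
$j{\left(w,I \right)} = - 9 I$
$\frac{1121}{-4355} + \frac{J{\left(0,-43 \right)}}{j{\left(29,-17 \right)}} = \frac{1121}{-4355} + \frac{\frac{1}{30 - 43} \left(-390 - \left(-43\right)^{2} - -559 - 0\right)}{\left(-9\right) \left(-17\right)} = 1121 \left(- \frac{1}{4355}\right) + \frac{\frac{1}{-13} \left(-390 - 1849 + 559 + 0\right)}{153} = - \frac{1121}{4355} + - \frac{-390 - 1849 + 559 + 0}{13} \cdot \frac{1}{153} = - \frac{1121}{4355} + \left(- \frac{1}{13}\right) \left(-1680\right) \frac{1}{153} = - \frac{1121}{4355} + \frac{1680}{13} \cdot \frac{1}{153} = - \frac{1121}{4355} + \frac{560}{663} = \frac{10033}{17085}$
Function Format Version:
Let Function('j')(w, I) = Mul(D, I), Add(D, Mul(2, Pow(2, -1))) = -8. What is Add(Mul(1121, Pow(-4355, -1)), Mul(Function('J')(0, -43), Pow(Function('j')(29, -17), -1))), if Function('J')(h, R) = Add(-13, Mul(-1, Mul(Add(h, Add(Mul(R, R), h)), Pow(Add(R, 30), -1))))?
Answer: Rational(10033, 17085) ≈ 0.58724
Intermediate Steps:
D = -9 (D = Add(-1, -8) = -9)
Function('J')(h, R) = Add(-13, Mul(-1, Pow(Add(30, R), -1), Add(Pow(R, 2), Mul(2, h)))) (Function('J')(h, R) = Add(-13, Mul(-1, Mul(Add(h, Add(Pow(R, 2), h)), Pow(Add(30, R), -1)))) = Add(-13, Mul(-1, Mul(Add(h, Add(h, Pow(R, 2))), Pow(Add(30, R), -1)))) = Add(-13, Mul(-1, Mul(Add(Pow(R, 2), Mul(2, h)), Pow(Add(30, R), -1)))) = Add(-13, Mul(-1, Mul(Pow(Add(30, R), -1), Add(Pow(R, 2), Mul(2, h))))) = Add(-13, Mul(-1, Pow(Add(30, R), -1), Add(Pow(R, 2), Mul(2, h)))))
Function('j')(w, I) = Mul(-9, I)
Add(Mul(1121, Pow(-4355, -1)), Mul(Function('J')(0, -43), Pow(Function('j')(29, -17), -1))) = Add(Mul(1121, Pow(-4355, -1)), Mul(Mul(Pow(Add(30, -43), -1), Add(-390, Mul(-1, Pow(-43, 2)), Mul(-13, -43), Mul(-2, 0))), Pow(Mul(-9, -17), -1))) = Add(Mul(1121, Rational(-1, 4355)), Mul(Mul(Pow(-13, -1), Add(-390, Mul(-1, 1849), 559, 0)), Pow(153, -1))) = Add(Rational(-1121, 4355), Mul(Mul(Rational(-1, 13), Add(-390, -1849, 559, 0)), Rational(1, 153))) = Add(Rational(-1121, 4355), Mul(Mul(Rational(-1, 13), -1680), Rational(1, 153))) = Add(Rational(-1121, 4355), Mul(Rational(1680, 13), Rational(1, 153))) = Add(Rational(-1121, 4355), Rational(560, 663)) = Rational(10033, 17085)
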